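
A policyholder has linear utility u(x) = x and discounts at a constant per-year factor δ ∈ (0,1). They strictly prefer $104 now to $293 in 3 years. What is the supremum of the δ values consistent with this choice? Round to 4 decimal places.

Under u(x) = x this choice says 104 > δ^3·293.
Dividing by 293: δ^3 < 0.35495. Both sides are positive, so the cube root keeps the direction.
δ < (104/293)^(1/3) ≈ 0.7080.

δ < 0.7080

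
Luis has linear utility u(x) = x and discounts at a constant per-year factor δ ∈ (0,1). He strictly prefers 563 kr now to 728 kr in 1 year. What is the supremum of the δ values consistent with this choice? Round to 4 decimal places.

δ < 0.7734

Under u(x) = x this choice says 563 > δ·728.
Dividing through by 728 gives δ < 0.77335.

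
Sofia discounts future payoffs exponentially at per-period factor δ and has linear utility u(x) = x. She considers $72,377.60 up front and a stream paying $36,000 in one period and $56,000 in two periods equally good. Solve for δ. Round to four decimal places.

The stream is worth 36000δ + 56000δ² today, so 36000δ + 56000δ² = 72377.60.
That is, 56000δ² + 36000δ − 72377.60 = 0, a quadratic in δ.
δ = (−36000 + √(36000² + 4·56000·72377.60)) / (2·56000) = (−36000 + √17508582400.00) / 112000 ≈ 0.8600.

δ ≈ 0.8600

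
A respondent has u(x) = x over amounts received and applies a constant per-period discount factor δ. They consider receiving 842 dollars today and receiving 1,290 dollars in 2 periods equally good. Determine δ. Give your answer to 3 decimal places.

Equating discounted utilities: u(842) = δ^2·u(1290) ⇒ δ^2 = u(842)/u(1290).
With u(x) = x: δ^2 = 842/1290 = 0.65271.
So δ = 0.65271^(1/2) ≈ 0.808.

δ ≈ 0.808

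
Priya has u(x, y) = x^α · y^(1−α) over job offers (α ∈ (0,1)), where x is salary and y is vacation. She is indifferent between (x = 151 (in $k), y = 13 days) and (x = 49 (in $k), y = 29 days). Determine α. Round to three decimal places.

The Cobb–Douglas utilities coincide, so 151^α·13^(1−α) = 49^α·29^(1−α).
Rearrange to (151/49)^α = (29/13)^(1−α) and take logs: α·1.125460 = (1−α)·0.802346.
Thus α·(1.927806) = 0.802346, so α = 0.802346/1.927806 ≈ 0.416.

α ≈ 0.416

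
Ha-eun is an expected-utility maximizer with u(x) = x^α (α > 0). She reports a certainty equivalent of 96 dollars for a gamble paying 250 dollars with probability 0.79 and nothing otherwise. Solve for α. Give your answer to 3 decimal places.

EU(lottery) = 0.79·250^α + 0.21·0 = 0.79·250^α.
Indifference: 96^α = 0.79·250^α, so (96/250)^α = 0.79.
Taking logs: α·ln(96/250) = ln(0.79), so α = -0.235722 / -0.957113 ≈ 0.246.

α ≈ 0.246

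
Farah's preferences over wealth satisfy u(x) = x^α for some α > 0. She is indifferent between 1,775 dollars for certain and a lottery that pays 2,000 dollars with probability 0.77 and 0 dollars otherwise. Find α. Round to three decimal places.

The lottery's expected utility is 0.77·u(2000) + 0.23·u(0) = 0.77·2000^α (since u(0) = 0 for α > 0).
Setting u(1775) equal to that: 1775^α = 0.77·2000^α ⇒ (1775/2000)^α = 0.77.
α = ln(0.77) / ln(1775/2000) = -0.261365/-0.119347 ≈ 2.190.

α ≈ 2.190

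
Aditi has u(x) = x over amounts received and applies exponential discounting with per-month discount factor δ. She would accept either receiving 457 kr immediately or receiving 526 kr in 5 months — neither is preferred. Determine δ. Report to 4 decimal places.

δ ≈ 0.9723

The payoff in 5 months is discounted by δ^5, so u(457) = δ^5·u(526) and δ^5 = u(457)/u(526).
With u(x) = x: δ^5 = 457/526 = 0.86882.
So δ = 0.86882^(1/5) ≈ 0.9723.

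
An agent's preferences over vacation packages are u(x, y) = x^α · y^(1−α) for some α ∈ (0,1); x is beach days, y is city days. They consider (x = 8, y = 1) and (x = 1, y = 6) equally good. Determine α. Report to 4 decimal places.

Indifference: 8^α · 1^(1−α) = 1^α · 6^(1−α).
Taking logs: α·ln 8 + (1−α)·ln 1 = α·ln 1 + (1−α)·ln 6, i.e. α·2.0794415 = (1−α)·1.7917595.
So α/(1−α) = (1.7917595)/(2.0794415) = 0.8616542, and α = 0.8616542/1.8616542 ≈ 0.4628.

α ≈ 0.4628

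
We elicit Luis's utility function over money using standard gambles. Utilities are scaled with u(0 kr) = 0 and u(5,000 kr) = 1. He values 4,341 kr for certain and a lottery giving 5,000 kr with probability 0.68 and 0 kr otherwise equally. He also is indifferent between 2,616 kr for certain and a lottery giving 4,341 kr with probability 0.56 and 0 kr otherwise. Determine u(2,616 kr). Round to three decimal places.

0.381

First, u(4,341 kr) = 0.68·u(5,000 kr) + 0.32·u(0 kr) = 0.68.
Chaining: u(2,616 kr) = 0.56·0.68 + 0.44·0.00 = 0.3808.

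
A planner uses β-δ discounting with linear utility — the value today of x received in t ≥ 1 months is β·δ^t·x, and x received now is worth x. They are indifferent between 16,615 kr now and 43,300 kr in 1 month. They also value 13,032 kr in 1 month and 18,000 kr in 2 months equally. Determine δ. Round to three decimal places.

δ ≈ 0.724

From the later pair, β·δ^1·13032 = β·δ^2·18000; dividing through, δ = 13032/18000 = 0.72400.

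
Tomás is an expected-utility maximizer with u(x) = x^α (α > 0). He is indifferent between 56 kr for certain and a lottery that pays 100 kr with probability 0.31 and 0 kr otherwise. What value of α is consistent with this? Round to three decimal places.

EU(lottery) = 0.31·100^α + 0.69·0 = 0.31·100^α.
Equating: 56^α = 0.31·100^α, i.e. 0.5600^α = 0.31.
Take logs: α = ln 0.31 / ln(56/100) ≈ 2.01991.

α ≈ 2.020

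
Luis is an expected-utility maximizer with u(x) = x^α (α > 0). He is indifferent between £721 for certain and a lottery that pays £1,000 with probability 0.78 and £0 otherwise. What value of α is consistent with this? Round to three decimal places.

α ≈ 0.760

EU(lottery) = 0.78·1000^α + 0.22·0 = 0.78·1000^α.
Setting u(721) equal to that: 721^α = 0.78·1000^α ⇒ (721/1000)^α = 0.78.
α = ln(0.78) / ln(721/1000) = -0.248461/-0.327116 ≈ 0.760.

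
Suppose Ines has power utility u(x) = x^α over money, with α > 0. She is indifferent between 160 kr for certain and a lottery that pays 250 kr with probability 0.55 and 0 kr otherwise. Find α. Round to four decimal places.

α ≈ 1.3396

EU(lottery) = 0.55·250^α + 0.45·0 = 0.55·250^α.
Indifference: 160^α = 0.55·250^α, so (160/250)^α = 0.55.
Take logs: α = ln 0.55 / ln(160/250) ≈ 1.339579.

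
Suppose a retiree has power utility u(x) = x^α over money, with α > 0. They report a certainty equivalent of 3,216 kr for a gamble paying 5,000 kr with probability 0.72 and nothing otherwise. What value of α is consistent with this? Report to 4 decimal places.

α ≈ 0.7444

Since u(0) = 0, the lottery's EU is 0.72·5000^α.
Indifference: 3216^α = 0.72·5000^α, so (3216/5000)^α = 0.72.
Taking logs: α·ln(3216/5000) = ln(0.72), so α = -0.3285041 / -0.4412996 ≈ 0.7444.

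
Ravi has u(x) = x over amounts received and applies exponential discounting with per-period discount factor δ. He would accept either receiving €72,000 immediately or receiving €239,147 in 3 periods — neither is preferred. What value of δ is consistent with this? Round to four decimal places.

δ ≈ 0.6702

Equating discounted utilities: u(72000) = δ^3·u(239147) ⇒ δ^3 = u(72000)/u(239147).
With u(x) = x: δ^3 = 72000/239147 = 0.30107.
Hence δ = (0.30107)^(1/3) = 0.670228.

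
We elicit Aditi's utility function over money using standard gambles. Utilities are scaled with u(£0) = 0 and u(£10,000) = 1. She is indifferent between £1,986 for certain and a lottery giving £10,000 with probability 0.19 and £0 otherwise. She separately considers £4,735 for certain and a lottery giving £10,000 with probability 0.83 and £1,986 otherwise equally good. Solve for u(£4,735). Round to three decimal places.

0.862

First, u(£1,986) = 0.19·u(£10,000) + 0.81·u(£0) = 0.19.
Then u(£4,735) = 0.83·u(£10,000) + 0.17·u(£1,986) = 0.83·1.00 + 0.17·0.19 = 0.8623.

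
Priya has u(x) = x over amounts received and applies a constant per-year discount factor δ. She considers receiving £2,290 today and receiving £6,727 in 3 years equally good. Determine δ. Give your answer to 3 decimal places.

The payoff in 3 years is discounted by δ^3, so u(2290) = δ^3·u(6727) and δ^3 = u(2290)/u(6727).
With u(x) = x: δ^3 = 2290/6727 = 0.34042.
Hence δ = (0.34042)^(1/3) = 0.69824.

δ ≈ 0.698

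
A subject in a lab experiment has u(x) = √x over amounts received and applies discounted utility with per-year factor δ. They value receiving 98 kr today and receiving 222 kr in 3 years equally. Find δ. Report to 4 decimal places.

The payoff in 3 years is discounted by δ^3, so u(98) = δ^3·u(222) and δ^3 = u(98)/u(222).
With u(x) = √x: δ^3 = √98/√222 = √(98/222) = 0.66441.
Taking the cube root: δ = 0.66441^(1/3) ≈ 0.8726.

δ ≈ 0.8726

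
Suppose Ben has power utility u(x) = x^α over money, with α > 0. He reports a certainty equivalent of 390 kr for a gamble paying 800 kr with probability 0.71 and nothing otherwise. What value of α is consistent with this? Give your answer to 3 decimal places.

EU(lottery) = 0.71·800^α + 0.29·0 = 0.71·800^α.
Setting u(390) equal to that: 390^α = 0.71·800^α ⇒ (390/800)^α = 0.71.
Take logs: α = ln 0.71 / ln(390/800) ≈ 0.47670.

α ≈ 0.477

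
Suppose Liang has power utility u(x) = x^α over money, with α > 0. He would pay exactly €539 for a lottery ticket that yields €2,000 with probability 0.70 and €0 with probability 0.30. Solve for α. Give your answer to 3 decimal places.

α ≈ 0.272

Since u(0) = 0, the lottery's EU is 0.70·2000^α.
Equating: 539^α = 0.70·2000^α, i.e. 0.2695^α = 0.70.
Take logs: α = ln 0.70 / ln(539/2000) ≈ 0.27202.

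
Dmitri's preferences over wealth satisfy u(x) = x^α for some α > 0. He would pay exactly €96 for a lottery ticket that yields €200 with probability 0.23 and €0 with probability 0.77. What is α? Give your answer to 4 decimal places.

α ≈ 2.0024

EU(lottery) = 0.23·200^α + 0.77·0 = 0.23·200^α.
Indifference: 96^α = 0.23·200^α, so (96/200)^α = 0.23.
α = ln(0.23) / ln(96/200) = -1.4696760/-0.7339692 ≈ 2.0024.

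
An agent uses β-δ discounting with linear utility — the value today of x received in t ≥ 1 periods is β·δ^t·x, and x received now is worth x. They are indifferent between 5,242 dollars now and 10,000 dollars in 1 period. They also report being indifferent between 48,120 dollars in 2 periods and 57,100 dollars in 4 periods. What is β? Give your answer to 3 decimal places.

β ≈ 0.571

From the later pair, β·δ^2·48120 = β·δ^4·57100; dividing through, δ^2 = 48120/57100 = 0.84273, so δ = 0.91800.
The first indifference: 5242 = β·δ·10000, so β = 5242/(δ·10000) = 5242/(0.91800·10000) ≈ 0.571.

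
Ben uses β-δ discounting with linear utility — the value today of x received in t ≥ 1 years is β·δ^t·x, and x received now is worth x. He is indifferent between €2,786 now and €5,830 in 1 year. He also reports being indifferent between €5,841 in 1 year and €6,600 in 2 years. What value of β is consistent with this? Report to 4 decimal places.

β ≈ 0.5400

From the later pair, β·δ^1·5841 = β·δ^2·6600; dividing through, δ = 5841/6600 = 0.88500.
Now use the now-vs-future pair: 2786 = β·δ·5830 gives β = 2786/(0.88500·5830) ≈ 0.5400.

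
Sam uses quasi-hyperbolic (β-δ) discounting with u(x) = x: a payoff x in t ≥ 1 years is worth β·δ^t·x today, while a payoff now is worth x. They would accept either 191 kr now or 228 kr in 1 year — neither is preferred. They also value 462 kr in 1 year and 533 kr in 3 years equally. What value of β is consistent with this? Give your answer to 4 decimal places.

β ≈ 0.8998

From the later pair, β·δ^1·462 = β·δ^3·533; dividing through, δ^2 = 462/533 = 0.86679, so δ = 0.93102.
The first indifference: 191 = β·δ·228, so β = 191/(δ·228) = 191/(0.93102·228) ≈ 0.8998.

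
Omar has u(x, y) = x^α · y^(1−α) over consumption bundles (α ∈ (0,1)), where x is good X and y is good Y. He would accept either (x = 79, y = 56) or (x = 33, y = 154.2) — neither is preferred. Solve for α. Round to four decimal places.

Indifference: 79^α · 56^(1−α) = 33^α · 154.2^(1−α).
Taking logs: α·ln 79 + (1−α)·ln 56 = α·ln 33 + (1−α)·ln 154.2, i.e. α·0.8729403 = (1−α)·1.0128988.
With A = 0.8729403 and B = 1.0128988: α·A = (1−α)·B, so α = B/(A+B) = 1.0128988/1.8858391 ≈ 0.5371.

α ≈ 0.5371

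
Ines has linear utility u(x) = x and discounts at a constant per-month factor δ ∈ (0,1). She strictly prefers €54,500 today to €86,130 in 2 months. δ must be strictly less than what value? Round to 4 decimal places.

δ < 0.7955

The preference means 54500 > δ^2·86130.
Dividing by 86130: δ^2 < 0.63276. Both sides are positive, so the square root keeps the direction.
δ < (54500/86130)^(1/2) ≈ 0.7955.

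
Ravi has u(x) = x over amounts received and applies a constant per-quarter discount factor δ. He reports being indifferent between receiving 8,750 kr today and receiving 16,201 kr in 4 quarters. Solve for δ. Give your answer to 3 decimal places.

δ ≈ 0.857

The payoff in 4 quarters is discounted by δ^4, so u(8750) = δ^4·u(16201) and δ^4 = u(8750)/u(16201).
With u(x) = x: δ^4 = 8750/16201 = 0.54009.
Hence δ = (0.54009)^(1/4) = 0.85727.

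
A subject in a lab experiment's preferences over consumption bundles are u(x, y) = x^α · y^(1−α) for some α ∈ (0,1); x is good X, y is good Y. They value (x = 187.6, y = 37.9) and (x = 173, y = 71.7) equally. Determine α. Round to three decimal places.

Indifference: 187.6^α · 37.9^(1−α) = 173^α · 71.7^(1−α).
Rearrange to (187.6/173)^α = (71.7/37.9)^(1−α) and take logs: α·0.081020 = (1−α)·0.637540.
With A = 0.081020 and B = 0.637540: α·A = (1−α)·B, so α = B/(A+B) = 0.637540/0.718560 ≈ 0.887.

α ≈ 0.887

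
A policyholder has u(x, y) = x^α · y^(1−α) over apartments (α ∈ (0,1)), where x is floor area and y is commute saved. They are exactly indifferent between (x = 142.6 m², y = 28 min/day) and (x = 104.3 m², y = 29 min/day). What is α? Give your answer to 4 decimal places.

Set the two utilities equal: 142.6^α·28^(1−α) = 104.3^α·29^(1−α).
Taking logs: α·ln 142.6 + (1−α)·ln 28 = α·ln 104.3 + (1−α)·ln 29, i.e. α·0.3127721 = (1−α)·0.0350913.
Thus α·(0.3478634) = 0.0350913, so α = 0.0350913/0.3478634 ≈ 0.1009.

α ≈ 0.1009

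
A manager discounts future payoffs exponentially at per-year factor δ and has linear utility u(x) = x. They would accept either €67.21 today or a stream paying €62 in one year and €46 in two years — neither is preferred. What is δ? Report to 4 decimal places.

δ ≈ 0.7100

Equating present values: 67.21 = 62δ + 46δ².
Rearranged: 46δ² + 62δ − 67.21 = 0.
The positive root is δ = [−62 + √(62² + 4·46·67.21)] / (2·46) = (−62 + 127.321)/92 ≈ 0.7100.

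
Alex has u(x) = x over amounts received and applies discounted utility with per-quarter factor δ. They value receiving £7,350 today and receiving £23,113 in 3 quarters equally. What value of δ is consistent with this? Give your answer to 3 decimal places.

δ ≈ 0.683

Equating discounted utilities: u(7350) = δ^3·u(23113) ⇒ δ^3 = u(7350)/u(23113).
With u(x) = x: δ^3 = 7350/23113 = 0.31800.
Taking the cube root: δ = 0.31800^(1/3) ≈ 0.683.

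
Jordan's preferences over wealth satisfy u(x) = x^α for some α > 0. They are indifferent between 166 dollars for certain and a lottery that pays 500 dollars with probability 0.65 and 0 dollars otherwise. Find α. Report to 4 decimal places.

EU(lottery) = 0.65·500^α + 0.35·0 = 0.65·500^α.
Indifference: 166^α = 0.65·500^α, so (166/500)^α = 0.65.
α = ln(0.65) / ln(166/500) = -0.4307829/-1.1026203 ≈ 0.3907.

α ≈ 0.3907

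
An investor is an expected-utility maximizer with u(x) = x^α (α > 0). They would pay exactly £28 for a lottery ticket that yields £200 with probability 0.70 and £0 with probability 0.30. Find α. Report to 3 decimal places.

α ≈ 0.181

Since u(0) = 0, the lottery's EU is 0.70·200^α.
Indifference: 28^α = 0.70·200^α, so (28/200)^α = 0.70.
Take logs: α = ln 0.70 / ln(28/200) ≈ 0.18141.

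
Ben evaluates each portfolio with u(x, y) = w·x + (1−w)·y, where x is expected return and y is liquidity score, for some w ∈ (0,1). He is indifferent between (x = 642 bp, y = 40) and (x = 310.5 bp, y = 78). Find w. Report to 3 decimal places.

Equating utilities: w·642 + (1−w)·40 = w·310.5 + (1−w)·78.
Collecting terms: w·331.5 = (1−w)·38.
So w/(1−w) = 38/331.5 = 0.1146, giving w = 38/(331.5+38) = 0.103.

w = 0.103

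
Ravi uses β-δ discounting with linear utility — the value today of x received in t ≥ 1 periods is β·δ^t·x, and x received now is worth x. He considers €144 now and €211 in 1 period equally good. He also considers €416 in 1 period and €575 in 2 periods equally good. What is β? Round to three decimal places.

β ≈ 0.943

From the later pair, β·δ^1·416 = β·δ^2·575; dividing through, δ = 416/575 = 0.72348.
The first indifference: 144 = β·δ·211, so β = 144/(δ·211) = 144/(0.72348·211) ≈ 0.943.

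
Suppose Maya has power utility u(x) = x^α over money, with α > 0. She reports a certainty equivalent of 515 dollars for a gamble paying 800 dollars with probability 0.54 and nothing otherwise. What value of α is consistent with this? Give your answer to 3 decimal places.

EU(lottery) = 0.54·800^α + 0.46·0 = 0.54·800^α.
Equating: 515^α = 0.54·800^α, i.e. 0.6438^α = 0.54.
Take logs: α = ln 0.54 / ln(515/800) ≈ 1.39901.

α ≈ 1.399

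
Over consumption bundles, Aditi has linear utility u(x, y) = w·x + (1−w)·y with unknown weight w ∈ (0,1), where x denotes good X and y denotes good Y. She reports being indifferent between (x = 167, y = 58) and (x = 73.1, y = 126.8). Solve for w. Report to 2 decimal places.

w = 0.42

Equating utilities: w·167 + (1−w)·58 = w·73.1 + (1−w)·126.8.
Collecting terms: w·93.9 = (1−w)·68.8.
So w/(1−w) = 68.8/93.9 = 0.7327, giving w = 68.8/(93.9+68.8) = 0.42.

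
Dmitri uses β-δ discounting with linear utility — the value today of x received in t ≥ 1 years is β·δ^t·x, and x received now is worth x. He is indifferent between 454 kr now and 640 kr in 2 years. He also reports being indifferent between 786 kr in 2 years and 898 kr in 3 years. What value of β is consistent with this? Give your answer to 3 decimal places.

From the later pair, β·δ^2·786 = β·δ^3·898; dividing through, δ = 786/898 = 0.87528.
Now use the now-vs-future pair: 454 = β·δ^2·640 gives β = 454/(0.76611·640) ≈ 0.926.

β ≈ 0.926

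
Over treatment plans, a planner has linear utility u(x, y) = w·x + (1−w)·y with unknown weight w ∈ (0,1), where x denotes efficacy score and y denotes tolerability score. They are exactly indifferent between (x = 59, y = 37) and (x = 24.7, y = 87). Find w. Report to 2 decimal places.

Equating utilities: w·59 + (1−w)·37 = w·24.7 + (1−w)·87.
w·(59−24.7) = (1−w)·(87−37), i.e. w·34.3 = (1−w)·50.
Hence w = 50/(34.3+50) = 50/84.3 = 0.59.

w = 0.59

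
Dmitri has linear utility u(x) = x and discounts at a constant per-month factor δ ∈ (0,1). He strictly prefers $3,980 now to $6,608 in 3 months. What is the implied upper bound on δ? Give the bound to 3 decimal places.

δ < 0.845

Under u(x) = x this choice says 3980 > δ^3·6608.
Dividing by 6608: δ^3 < 0.60230. Both sides are positive, so the cube root keeps the direction.
δ < (3980/6608)^(1/3) ≈ 0.845.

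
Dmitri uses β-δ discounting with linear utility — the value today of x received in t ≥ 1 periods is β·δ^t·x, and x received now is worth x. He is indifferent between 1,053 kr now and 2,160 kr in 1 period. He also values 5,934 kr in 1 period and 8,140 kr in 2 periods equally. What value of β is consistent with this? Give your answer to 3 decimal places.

β ≈ 0.669

From the later pair, β·δ^1·5934 = β·δ^2·8140; dividing through, δ = 5934/8140 = 0.72899.
Substituting δ into 1053 = β·δ·2160: β = 1053/(1574.624) ≈ 0.669.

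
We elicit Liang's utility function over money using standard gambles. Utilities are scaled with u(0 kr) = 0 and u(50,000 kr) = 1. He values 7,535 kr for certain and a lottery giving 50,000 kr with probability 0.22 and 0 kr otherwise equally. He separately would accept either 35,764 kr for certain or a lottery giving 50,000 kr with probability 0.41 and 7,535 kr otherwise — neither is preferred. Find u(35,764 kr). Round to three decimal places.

The first gamble pins u(7,535 kr): it must equal 0.22·1 + 0.78·0 = 0.22.
Then u(35,764 kr) = 0.41·u(50,000 kr) + 0.59·u(7,535 kr) = 0.41·1.00 + 0.59·0.22 = 0.5398.

0.540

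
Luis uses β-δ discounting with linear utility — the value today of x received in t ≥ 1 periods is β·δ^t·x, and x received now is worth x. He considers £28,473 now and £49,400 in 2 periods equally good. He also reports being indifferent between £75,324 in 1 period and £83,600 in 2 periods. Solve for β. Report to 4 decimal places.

β ≈ 0.7100

From the later pair, β·δ^1·75324 = β·δ^2·83600; dividing through, δ = 75324/83600 = 0.90100.
The first indifference: 28473 = β·δ^2·49400, so β = 28473/(δ^2·49400) = 28473/(0.81181·49400) ≈ 0.7100.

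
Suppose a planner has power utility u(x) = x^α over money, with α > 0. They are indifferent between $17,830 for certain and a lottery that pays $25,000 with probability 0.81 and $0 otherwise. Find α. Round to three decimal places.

α ≈ 0.623

EU(lottery) = 0.81·25000^α + 0.19·0 = 0.81·25000^α.
Setting u(17830) equal to that: 17830^α = 0.81·25000^α ⇒ (17830/25000)^α = 0.81.
Take logs: α = ln 0.81 / ln(17830/25000) ≈ 0.62345.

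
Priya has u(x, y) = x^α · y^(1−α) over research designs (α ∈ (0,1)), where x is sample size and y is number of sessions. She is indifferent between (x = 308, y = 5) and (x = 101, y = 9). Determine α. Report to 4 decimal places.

Set the two utilities equal: 308^α·5^(1−α) = 101^α·9^(1−α).
(308/101)^α = (9/5)^(1−α); take logs: α·ln(308/101) = (1−α)·ln(9/5), i.e. α·1.1149793 = (1−α)·0.5877867.
Thus α·(1.7027660) = 0.5877867, so α = 0.5877867/1.7027660 ≈ 0.3452.

α ≈ 0.3452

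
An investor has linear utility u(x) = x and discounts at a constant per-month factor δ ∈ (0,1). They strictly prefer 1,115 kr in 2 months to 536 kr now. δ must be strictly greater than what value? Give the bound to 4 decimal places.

Under u(x) = x this choice says 536 < δ^2·1115.
Dividing by 1115: δ^2 > 0.48072. Both sides are positive, so the square root keeps the direction.
δ > 0.48072^(1/2) = 0.6933.

δ > 0.6933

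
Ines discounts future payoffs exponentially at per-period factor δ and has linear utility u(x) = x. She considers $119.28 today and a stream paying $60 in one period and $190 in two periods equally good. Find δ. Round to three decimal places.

δ ≈ 0.650

Present value of the stream is 60·δ + 190·δ². Indifference gives 60δ + 190δ² = 119.28.
That is, 190δ² + 60δ − 119.28 = 0, a quadratic in δ.
The positive root is δ = [−60 + √(60² + 4·190·119.28)] / (2·190) = (−60 + 307.006)/380 ≈ 0.650.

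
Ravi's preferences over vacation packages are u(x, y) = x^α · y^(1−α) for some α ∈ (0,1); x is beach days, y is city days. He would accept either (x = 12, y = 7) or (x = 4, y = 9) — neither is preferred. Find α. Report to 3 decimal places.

Set the two utilities equal: 12^α·7^(1−α) = 4^α·9^(1−α).
Rearrange to (12/4)^α = (9/7)^(1−α) and take logs: α·1.098612 = (1−α)·0.251314.
Thus α·(1.349926) = 0.251314, so α = 0.251314/1.349926 ≈ 0.186.

α ≈ 0.186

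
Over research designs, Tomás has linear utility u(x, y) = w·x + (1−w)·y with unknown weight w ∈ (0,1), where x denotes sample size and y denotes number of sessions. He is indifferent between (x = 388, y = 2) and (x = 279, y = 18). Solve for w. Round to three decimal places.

w = 0.128

Indifference: w·388 + (1−w)·2 = w·279 + (1−w)·18.
w·(388−279) = (1−w)·(18−2), i.e. w·109 = (1−w)·16.
So w/(1−w) = 16/109 = 0.1468, giving w = 16/(109+16) = 0.128.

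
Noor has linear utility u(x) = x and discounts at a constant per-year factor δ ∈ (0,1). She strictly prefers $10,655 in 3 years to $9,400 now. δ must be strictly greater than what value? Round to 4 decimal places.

δ > 0.9591

Under u(x) = x this choice says 9400 < δ^3·10655.
So δ^3 > 9400/10655 = 0.88221; taking the cube root of both positive sides preserves the inequality.
δ > (9400/10655)^(1/3) ≈ 0.9591.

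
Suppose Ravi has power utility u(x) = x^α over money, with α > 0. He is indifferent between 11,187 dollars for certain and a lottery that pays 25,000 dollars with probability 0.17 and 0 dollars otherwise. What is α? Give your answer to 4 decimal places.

The lottery's expected utility is 0.17·u(25000) + 0.83·u(0) = 0.17·25000^α (since u(0) = 0 for α > 0).
Indifference: 11187^α = 0.17·25000^α, so (11187/25000)^α = 0.17.
Taking logs: α·ln(11187/25000) = ln(0.17), so α = -1.7719568 / -0.8041234 ≈ 2.2036.

α ≈ 2.2036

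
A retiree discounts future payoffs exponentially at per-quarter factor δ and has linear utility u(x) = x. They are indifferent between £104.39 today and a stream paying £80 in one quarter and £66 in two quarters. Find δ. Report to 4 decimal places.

δ ≈ 0.7900

Present value of the stream is 80·δ + 66·δ². Indifference gives 80δ + 66δ² = 104.39.
Rearranged: 66δ² + 80δ − 104.39 = 0.
By the quadratic formula (taking the positive root), δ = (−80 + √33958.96) / 132 ≈ 0.7900.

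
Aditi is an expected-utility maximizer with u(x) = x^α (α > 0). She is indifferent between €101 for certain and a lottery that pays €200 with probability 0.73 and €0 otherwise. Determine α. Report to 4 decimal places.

The lottery's expected utility is 0.73·u(200) + 0.27·u(0) = 0.73·200^α (since u(0) = 0 for α > 0).
Indifference: 101^α = 0.73·200^α, so (101/200)^α = 0.73.
α = ln(0.73) / ln(101/200) = -0.3147107/-0.6831968 ≈ 0.4606.

α ≈ 0.4606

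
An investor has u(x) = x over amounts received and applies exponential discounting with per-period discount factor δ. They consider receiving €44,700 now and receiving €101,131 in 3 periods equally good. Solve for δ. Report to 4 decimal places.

δ ≈ 0.7617

The payoff in 3 periods is discounted by δ^3, so u(44700) = δ^3·u(101131) and δ^3 = u(44700)/u(101131).
With u(x) = x: δ^3 = 44700/101131 = 0.44200.
Hence δ = (0.44200)^(1/3) = 0.761742.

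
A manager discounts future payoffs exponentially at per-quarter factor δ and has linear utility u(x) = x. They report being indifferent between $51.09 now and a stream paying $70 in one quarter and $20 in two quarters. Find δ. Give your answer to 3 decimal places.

The stream is worth 70δ + 20δ² today, so 70δ + 20δ² = 51.09.
So 20δ² + 70δ − 51.09 = 0.
The positive root is δ = [−70 + √(70² + 4·20·51.09)] / (2·20) = (−70 + 94.801)/40 ≈ 0.620.

δ ≈ 0.620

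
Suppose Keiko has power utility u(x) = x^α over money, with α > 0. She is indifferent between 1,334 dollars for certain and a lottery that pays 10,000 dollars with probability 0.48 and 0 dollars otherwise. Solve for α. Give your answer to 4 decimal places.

α ≈ 0.3644

Since u(0) = 0, the lottery's EU is 0.48·10000^α.
Setting u(1334) equal to that: 1334^α = 0.48·10000^α ⇒ (1334/10000)^α = 0.48.
Taking logs: α·ln(1334/10000) = ln(0.48), so α = -0.7339692 / -2.0144031 ≈ 0.3644.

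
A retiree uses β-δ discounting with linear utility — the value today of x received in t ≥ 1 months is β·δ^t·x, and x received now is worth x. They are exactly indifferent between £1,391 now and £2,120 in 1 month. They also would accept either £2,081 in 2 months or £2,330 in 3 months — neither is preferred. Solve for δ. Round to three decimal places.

δ ≈ 0.893

From the later pair, β·δ^2·2081 = β·δ^3·2330; dividing through, δ = 2081/2330 = 0.89313.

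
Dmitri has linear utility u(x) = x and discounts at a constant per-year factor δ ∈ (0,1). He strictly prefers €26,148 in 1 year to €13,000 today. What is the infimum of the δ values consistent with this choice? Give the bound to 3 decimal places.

δ > 0.497

Under u(x) = x this choice says 13000 < δ·26148.
Dividing through by 26148 gives δ > 0.49717.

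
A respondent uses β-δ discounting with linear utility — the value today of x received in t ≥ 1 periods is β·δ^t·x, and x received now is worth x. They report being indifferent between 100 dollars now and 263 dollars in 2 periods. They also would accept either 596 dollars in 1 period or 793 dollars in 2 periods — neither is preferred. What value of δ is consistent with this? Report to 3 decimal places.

From the later pair, β·δ^1·596 = β·δ^2·793; dividing through, δ = 596/793 = 0.75158.

δ ≈ 0.752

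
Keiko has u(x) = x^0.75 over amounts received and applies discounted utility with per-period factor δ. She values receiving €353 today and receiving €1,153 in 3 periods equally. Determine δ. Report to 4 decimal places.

δ ≈ 0.7439

Equating discounted utilities: u(353) = δ^3·u(1153) ⇒ δ^3 = u(353)/u(1153).
With u(x) = x^0.75: δ^3 = 353^0.75/1153^0.75 = (353/1153)^0.75 = 0.41158.
Hence δ = (0.41158)^(1/3) = 0.743852.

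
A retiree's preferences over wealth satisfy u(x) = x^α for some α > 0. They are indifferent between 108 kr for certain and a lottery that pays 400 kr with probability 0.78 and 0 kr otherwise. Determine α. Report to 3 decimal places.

The lottery's expected utility is 0.78·u(400) + 0.22·u(0) = 0.78·400^α (since u(0) = 0 for α > 0).
Equating: 108^α = 0.78·400^α, i.e. 0.2700^α = 0.78.
Taking logs: α·ln(108/400) = ln(0.78), so α = -0.248461 / -1.309333 ≈ 0.190.

α ≈ 0.190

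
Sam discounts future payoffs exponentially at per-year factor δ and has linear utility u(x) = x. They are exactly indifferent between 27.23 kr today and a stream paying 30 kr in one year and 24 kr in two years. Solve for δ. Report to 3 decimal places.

Equating present values: 27.23 = 30δ + 24δ².
Rearranged: 24δ² + 30δ − 27.23 = 0.
By the quadratic formula (taking the positive root), δ = (−30 + √3514.08) / 48 ≈ 0.610.

δ ≈ 0.610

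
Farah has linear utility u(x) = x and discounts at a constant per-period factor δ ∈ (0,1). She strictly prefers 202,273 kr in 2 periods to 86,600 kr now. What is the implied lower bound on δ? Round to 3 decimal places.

δ > 0.654

Under u(x) = x this choice says 86600 < δ^2·202273.
Hence δ^2 > 86600/202273 = 0.42813, and x ↦ x^(1/2) is increasing on (0,∞).
δ > (86600/202273)^(1/2) ≈ 0.654.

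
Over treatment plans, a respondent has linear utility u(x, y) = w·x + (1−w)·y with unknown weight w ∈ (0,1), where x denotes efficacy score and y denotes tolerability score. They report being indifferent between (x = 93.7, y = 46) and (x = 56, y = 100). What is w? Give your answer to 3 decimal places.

w = 0.589

Indifference: w·93.7 + (1−w)·46 = w·56 + (1−w)·100.
w·(93.7−56) = (1−w)·(100−46), i.e. w·37.7 = (1−w)·54.
The marginal rate of substitution is 54/37.7, so w = 54/(37.7+54) = 0.589.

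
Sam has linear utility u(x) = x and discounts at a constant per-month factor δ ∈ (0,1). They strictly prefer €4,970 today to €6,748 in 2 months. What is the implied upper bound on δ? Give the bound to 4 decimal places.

The preference means 4970 > δ^2·6748.
So δ^2 < 4970/6748 = 0.73651; taking the square root of both positive sides preserves the inequality.
δ < 0.73651^(1/2) = 0.8582.

δ < 0.8582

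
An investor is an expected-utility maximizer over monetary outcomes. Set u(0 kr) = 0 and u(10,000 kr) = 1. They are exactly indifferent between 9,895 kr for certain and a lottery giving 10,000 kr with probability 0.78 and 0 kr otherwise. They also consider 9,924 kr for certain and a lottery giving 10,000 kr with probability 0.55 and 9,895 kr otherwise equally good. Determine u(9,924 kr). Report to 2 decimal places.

0.90

From the first indifference, u(9,895 kr) = 0.78·u(10,000 kr) + 0.22·u(0 kr) = 0.78·1 + 0.22·0 = 0.78.
Then u(9,924 kr) = 0.55·u(10,000 kr) + 0.45·u(9,895 kr) = 0.55·1.00 + 0.45·0.78 = 0.9010.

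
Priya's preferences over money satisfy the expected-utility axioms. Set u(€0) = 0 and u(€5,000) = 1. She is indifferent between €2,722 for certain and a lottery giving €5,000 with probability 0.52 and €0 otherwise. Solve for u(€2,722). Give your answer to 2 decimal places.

0.52

The indifference gives u(€2,722) = 0.52·u(€5,000) + 0.48·u(€0) = 0.52·1 + 0.48·0 = 0.52.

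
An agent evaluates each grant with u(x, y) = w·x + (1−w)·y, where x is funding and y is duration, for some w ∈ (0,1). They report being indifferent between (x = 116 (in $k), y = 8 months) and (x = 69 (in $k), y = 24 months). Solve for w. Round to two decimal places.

w = 0.25

Indifference: w·116 + (1−w)·8 = w·69 + (1−w)·24.
Collecting terms: w·47 = (1−w)·16.
Hence w = 16/(47+16) = 16/63 = 0.25.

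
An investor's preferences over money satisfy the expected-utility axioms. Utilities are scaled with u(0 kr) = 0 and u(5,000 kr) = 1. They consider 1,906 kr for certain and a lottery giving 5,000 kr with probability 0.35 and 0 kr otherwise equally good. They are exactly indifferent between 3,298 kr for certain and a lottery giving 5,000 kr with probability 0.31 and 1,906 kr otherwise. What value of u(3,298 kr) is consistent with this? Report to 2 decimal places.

0.55

The first gamble pins u(1,906 kr): it must equal 0.35·1 + 0.65·0 = 0.35.
Chaining: u(3,298 kr) = 0.31·1.00 + 0.69·0.35 = 0.5515.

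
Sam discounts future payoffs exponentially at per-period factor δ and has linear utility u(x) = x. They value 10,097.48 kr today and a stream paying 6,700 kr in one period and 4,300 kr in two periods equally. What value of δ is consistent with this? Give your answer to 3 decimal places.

δ ≈ 0.940

The stream is worth 6700δ + 4300δ² today, so 6700δ + 4300δ² = 10097.48.
That is, 4300δ² + 6700δ − 10097.48 = 0, a quadratic in δ.
δ = (−6700 + √(6700² + 4·4300·10097.48)) / (2·4300) = (−6700 + √218566656.00) / 8600 ≈ 0.940.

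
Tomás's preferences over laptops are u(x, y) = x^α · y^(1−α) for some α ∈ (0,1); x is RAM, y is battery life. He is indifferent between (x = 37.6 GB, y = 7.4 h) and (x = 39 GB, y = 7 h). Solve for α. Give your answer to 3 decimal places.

α ≈ 0.603

Indifference: 37.6^α · 7.4^(1−α) = 39^α · 7^(1−α).
Rearrange to (37.6/39)^α = (7/7.4)^(1−α) and take logs: α·-0.036558 = (1−α)·-0.055570.
With A = -0.036558 and B = -0.055570: α·A = (1−α)·B, so α = B/(A+B) = -0.055570/-0.092128 ≈ 0.603.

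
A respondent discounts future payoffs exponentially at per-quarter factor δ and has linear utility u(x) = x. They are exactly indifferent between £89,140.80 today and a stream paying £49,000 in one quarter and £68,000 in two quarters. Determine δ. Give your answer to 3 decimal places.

δ ≈ 0.840

The stream is worth 49000δ + 68000δ² today, so 49000δ + 68000δ² = 89140.80.
So 68000δ² + 49000δ − 89140.80 = 0.
The positive root is δ = [−49000 + √(49000² + 4·68000·89140.80)] / (2·68000) = (−49000 + 163240.000)/136000 ≈ 0.840.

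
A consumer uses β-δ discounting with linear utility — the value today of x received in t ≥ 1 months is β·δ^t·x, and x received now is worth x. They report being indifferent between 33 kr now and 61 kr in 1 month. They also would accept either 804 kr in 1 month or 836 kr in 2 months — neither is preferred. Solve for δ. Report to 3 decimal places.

δ ≈ 0.962

Both payoffs in the second observation are in the future, so β drops out: δ^1·804 = δ^2·836 ⇒ δ = 804/836 = 0.96172.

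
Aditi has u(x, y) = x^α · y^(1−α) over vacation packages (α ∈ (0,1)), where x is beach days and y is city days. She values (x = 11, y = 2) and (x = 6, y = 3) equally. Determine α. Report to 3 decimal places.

α ≈ 0.401

The Cobb–Douglas utilities coincide, so 11^α·2^(1−α) = 6^α·3^(1−α).
Taking logs: α·ln 11 + (1−α)·ln 2 = α·ln 6 + (1−α)·ln 3, i.e. α·0.606136 = (1−α)·0.405465.
With A = 0.606136 and B = 0.405465: α·A = (1−α)·B, so α = B/(A+B) = 0.405465/1.011601 ≈ 0.401.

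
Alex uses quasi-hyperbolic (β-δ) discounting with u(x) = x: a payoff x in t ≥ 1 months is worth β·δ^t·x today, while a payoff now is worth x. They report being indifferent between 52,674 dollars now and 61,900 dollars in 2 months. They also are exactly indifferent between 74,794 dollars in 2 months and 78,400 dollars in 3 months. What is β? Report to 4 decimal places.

β ≈ 0.9350

From the later pair, β·δ^2·74794 = β·δ^3·78400; dividing through, δ = 74794/78400 = 0.95401.
The first indifference: 52674 = β·δ^2·61900, so β = 52674/(δ^2·61900) = 52674/(0.91013·61900) ≈ 0.9350.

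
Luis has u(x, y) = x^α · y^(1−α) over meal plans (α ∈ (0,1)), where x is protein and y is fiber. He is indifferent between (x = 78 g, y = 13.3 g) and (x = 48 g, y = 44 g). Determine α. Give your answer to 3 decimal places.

The Cobb–Douglas utilities coincide, so 78^α·13.3^(1−α) = 48^α·44^(1−α).
Taking logs: α·ln 78 + (1−α)·ln 13.3 = α·ln 48 + (1−α)·ln 44, i.e. α·0.485508 = (1−α)·1.196426.
With A = 0.485508 and B = 1.196426: α·A = (1−α)·B, so α = B/(A+B) = 1.196426/1.681934 ≈ 0.711.

α ≈ 0.711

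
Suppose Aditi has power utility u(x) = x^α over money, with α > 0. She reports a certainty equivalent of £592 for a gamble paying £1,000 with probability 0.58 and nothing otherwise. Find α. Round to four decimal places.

Since u(0) = 0, the lottery's EU is 0.58·1000^α.
Setting u(592) equal to that: 592^α = 0.58·1000^α ⇒ (592/1000)^α = 0.58.
α = ln(0.58) / ln(592/1000) = -0.5447272/-0.5242486 ≈ 1.0391.

α ≈ 1.0391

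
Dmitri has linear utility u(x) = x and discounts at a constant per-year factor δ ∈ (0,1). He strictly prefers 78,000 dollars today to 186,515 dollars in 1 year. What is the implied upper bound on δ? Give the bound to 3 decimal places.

Comparing present values: 78000 > δ·186515.
Dividing through by 186515 gives δ < 0.41820.

δ < 0.418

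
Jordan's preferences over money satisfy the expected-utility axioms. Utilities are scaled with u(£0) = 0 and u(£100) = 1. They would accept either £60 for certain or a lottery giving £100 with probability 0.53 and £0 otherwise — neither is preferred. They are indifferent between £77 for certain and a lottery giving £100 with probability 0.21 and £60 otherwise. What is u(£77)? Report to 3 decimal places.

First, u(£60) = 0.53·u(£100) + 0.47·u(£0) = 0.53.
Chaining: u(£77) = 0.21·1.00 + 0.79·0.53 = 0.6287.

0.629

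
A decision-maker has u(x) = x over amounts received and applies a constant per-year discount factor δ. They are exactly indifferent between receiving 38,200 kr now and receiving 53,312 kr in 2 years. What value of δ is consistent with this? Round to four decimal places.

δ ≈ 0.8465

Indifference means u(38200) = δ^2 · u(53312), so δ^2 = u(38200)/u(53312).
With u(x) = x: δ^2 = 38200/53312 = 0.71654.
Taking the square root: δ = 0.71654^(1/2) ≈ 0.8465.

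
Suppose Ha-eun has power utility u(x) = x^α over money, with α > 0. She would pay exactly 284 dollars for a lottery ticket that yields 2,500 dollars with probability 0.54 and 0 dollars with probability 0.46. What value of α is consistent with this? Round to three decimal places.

EU(lottery) = 0.54·2500^α + 0.46·0 = 0.54·2500^α.
Setting u(284) equal to that: 284^α = 0.54·2500^α ⇒ (284/2500)^α = 0.54.
Take logs: α = ln 0.54 / ln(284/2500) ≈ 0.28329.

α ≈ 0.283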